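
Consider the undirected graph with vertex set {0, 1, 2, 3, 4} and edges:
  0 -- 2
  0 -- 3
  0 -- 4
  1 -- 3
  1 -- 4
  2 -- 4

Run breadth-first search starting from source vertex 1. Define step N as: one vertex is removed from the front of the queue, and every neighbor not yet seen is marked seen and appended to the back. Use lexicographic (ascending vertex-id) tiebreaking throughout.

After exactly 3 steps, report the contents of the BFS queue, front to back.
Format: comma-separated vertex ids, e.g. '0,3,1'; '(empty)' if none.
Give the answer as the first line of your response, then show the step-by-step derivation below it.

0,2

step 1: dequeue 1; queue=[3,4]; order=1
step 2: dequeue 3; queue=[4,0]; order=1,3
step 3: dequeue 4; queue=[0,2]; order=1,3,4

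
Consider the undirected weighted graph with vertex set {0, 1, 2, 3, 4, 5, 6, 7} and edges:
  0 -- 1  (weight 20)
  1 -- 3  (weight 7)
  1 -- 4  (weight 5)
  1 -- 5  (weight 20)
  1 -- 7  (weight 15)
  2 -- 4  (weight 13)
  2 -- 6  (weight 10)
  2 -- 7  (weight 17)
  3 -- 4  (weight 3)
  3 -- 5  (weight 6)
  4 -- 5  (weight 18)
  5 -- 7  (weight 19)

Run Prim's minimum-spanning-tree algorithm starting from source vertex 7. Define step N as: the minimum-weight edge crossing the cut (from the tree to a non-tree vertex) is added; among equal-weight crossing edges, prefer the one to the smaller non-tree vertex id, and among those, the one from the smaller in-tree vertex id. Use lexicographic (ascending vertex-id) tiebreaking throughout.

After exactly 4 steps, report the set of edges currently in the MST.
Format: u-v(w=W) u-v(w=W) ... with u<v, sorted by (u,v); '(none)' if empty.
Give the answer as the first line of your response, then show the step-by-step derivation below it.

1-4(w=5) 1-7(w=15) 3-4(w=3) 3-5(w=6)

step 1: add edge 1-7 (w=15); MST = {1-7(w=15)}
step 2: add edge 1-4 (w=5); MST = {1-4(w=5) 1-7(w=15)}
step 3: add edge 3-4 (w=3); MST = {1-4(w=5) 1-7(w=15) 3-4(w=3)}
step 4: add edge 3-5 (w=6); MST = {1-4(w=5) 1-7(w=15) 3-4(w=3) 3-5(w=6)}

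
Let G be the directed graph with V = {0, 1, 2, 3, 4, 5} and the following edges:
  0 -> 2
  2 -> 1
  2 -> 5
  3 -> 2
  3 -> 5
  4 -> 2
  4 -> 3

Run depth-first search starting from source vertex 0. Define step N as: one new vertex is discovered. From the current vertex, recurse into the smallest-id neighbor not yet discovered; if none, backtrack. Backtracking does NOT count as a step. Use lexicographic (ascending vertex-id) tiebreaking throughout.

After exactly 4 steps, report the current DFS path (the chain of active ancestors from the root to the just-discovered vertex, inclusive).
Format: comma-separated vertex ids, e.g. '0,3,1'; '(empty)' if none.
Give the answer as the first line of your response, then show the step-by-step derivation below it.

0,2,5

step 1: discover 0; path=0; order=0
step 2: discover 2; path=0>2; order=0,2
step 3: discover 1; path=0>2>1; order=0,2,1
step 4: discover 5; path=0>2>5; order=0,2,1,5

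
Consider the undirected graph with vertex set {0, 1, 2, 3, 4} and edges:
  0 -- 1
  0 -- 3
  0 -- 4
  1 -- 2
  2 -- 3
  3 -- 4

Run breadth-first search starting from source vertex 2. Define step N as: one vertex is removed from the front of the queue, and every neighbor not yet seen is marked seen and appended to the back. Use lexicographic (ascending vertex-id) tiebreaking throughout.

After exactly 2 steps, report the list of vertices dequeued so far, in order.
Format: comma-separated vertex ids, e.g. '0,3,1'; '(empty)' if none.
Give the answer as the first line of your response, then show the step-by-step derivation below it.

2,1

step 1: dequeue 2; queue=[1,3]; order=2
step 2: dequeue 1; queue=[3,0]; order=2,1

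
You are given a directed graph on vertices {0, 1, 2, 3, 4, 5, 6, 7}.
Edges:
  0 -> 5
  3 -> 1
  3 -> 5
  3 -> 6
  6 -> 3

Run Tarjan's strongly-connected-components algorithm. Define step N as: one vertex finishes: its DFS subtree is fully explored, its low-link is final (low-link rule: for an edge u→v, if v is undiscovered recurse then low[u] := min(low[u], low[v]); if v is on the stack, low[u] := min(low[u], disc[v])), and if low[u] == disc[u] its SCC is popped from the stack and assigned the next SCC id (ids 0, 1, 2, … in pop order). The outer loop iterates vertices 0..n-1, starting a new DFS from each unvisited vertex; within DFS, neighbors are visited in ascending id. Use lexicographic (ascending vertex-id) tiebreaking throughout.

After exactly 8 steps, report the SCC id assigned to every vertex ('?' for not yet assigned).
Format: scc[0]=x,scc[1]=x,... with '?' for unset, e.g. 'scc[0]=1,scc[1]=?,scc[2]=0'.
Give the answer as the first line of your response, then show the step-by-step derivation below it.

scc[0]=1,scc[1]=2,scc[2]=3,scc[3]=4,scc[4]=5,scc[5]=0,scc[6]=4,scc[7]=6

step 1: low=(low[0]=0,low[1]=?,low[2]=?,low[3]=?,low[4]=?,low[5]=1,low[6]=?,low[7]=?); scc=(scc[0]=?,scc[1]=?,scc[2]=?,scc[3]=?,scc[4]=?,scc[5]=0,scc[6]=?,scc[7]=?)
step 2: low=(low[0]=0,low[1]=?,low[2]=?,low[3]=?,low[4]=?,low[5]=1,low[6]=?,low[7]=?); scc=(scc[0]=1,scc[1]=?,scc[2]=?,scc[3]=?,scc[4]=?,scc[5]=0,scc[6]=?,scc[7]=?)
step 3: low=(low[0]=0,low[1]=2,low[2]=?,low[3]=?,low[4]=?,low[5]=1,low[6]=?,low[7]=?); scc=(scc[0]=1,scc[1]=2,scc[2]=?,scc[3]=?,scc[4]=?,scc[5]=0,scc[6]=?,scc[7]=?)
step 4: low=(low[0]=0,low[1]=2,low[2]=3,low[3]=?,low[4]=?,low[5]=1,low[6]=?,low[7]=?); scc=(scc[0]=1,scc[1]=2,scc[2]=3,scc[3]=?,scc[4]=?,scc[5]=0,scc[6]=?,scc[7]=?)
step 5: low=(low[0]=0,low[1]=2,low[2]=3,low[3]=4,low[4]=?,low[5]=1,low[6]=4,low[7]=?); scc=(scc[0]=1,scc[1]=2,scc[2]=3,scc[3]=?,scc[4]=?,scc[5]=0,scc[6]=?,scc[7]=?)
step 6: low=(low[0]=0,low[1]=2,low[2]=3,low[3]=4,low[4]=?,low[5]=1,low[6]=4,low[7]=?); scc=(scc[0]=1,scc[1]=2,scc[2]=3,scc[3]=4,scc[4]=?,scc[5]=0,scc[6]=4,scc[7]=?)
step 7: low=(low[0]=0,low[1]=2,low[2]=3,low[3]=4,low[4]=6,low[5]=1,low[6]=4,low[7]=?); scc=(scc[0]=1,scc[1]=2,scc[2]=3,scc[3]=4,scc[4]=5,scc[5]=0,scc[6]=4,scc[7]=?)
step 8: low=(low[0]=0,low[1]=2,low[2]=3,low[3]=4,low[4]=6,low[5]=1,low[6]=4,low[7]=7); scc=(scc[0]=1,scc[1]=2,scc[2]=3,scc[3]=4,scc[4]=5,scc[5]=0,scc[6]=4,scc[7]=6)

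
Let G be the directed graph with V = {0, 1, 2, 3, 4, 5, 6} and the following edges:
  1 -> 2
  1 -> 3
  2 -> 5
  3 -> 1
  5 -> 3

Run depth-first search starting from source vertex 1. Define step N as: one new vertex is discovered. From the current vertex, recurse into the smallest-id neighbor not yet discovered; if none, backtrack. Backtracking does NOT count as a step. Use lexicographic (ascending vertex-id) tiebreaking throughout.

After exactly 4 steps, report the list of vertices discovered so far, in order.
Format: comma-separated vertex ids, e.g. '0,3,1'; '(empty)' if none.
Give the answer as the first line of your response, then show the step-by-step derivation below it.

1,2,5,3

step 1: discover 1; path=1; order=1
step 2: discover 2; path=1>2; order=1,2
step 3: discover 5; path=1>2>5; order=1,2,5
step 4: discover 3; path=1>2>5>3; order=1,2,5,3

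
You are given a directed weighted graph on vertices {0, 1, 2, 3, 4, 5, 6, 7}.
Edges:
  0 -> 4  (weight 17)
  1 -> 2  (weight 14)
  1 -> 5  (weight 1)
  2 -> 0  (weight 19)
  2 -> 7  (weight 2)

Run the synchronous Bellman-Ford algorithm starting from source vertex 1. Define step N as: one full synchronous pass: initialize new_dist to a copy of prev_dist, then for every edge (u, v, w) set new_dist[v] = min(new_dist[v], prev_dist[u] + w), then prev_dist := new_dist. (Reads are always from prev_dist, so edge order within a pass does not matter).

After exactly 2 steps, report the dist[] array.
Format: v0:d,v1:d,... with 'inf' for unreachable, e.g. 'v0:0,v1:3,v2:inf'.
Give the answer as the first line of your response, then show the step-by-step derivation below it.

v0:33,v1:0,v2:14,v3:inf,v4:inf,v5:1,v6:inf,v7:16

step 1: dist = v0:inf,v1:0,v2:14,v3:inf,v4:inf,v5:1,v6:inf,v7:inf
step 2: dist = v0:33,v1:0,v2:14,v3:inf,v4:inf,v5:1,v6:inf,v7:16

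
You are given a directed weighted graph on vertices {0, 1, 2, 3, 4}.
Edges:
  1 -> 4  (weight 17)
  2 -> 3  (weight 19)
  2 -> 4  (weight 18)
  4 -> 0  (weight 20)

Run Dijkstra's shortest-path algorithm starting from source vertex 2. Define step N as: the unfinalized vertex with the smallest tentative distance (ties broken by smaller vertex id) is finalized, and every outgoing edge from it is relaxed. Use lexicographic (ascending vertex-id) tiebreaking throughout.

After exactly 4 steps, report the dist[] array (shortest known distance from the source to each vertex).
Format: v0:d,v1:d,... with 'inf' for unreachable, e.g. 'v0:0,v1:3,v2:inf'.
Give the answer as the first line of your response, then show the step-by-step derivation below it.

v0:38,v1:inf,v2:0,v3:19,v4:18

step 1: dist = v0:inf,v1:inf,v2:0,v3:19,v4:18
step 2: dist = v0:38,v1:inf,v2:0,v3:19,v4:18
step 3: dist = v0:38,v1:inf,v2:0,v3:19,v4:18
step 4: dist = v0:38,v1:inf,v2:0,v3:19,v4:18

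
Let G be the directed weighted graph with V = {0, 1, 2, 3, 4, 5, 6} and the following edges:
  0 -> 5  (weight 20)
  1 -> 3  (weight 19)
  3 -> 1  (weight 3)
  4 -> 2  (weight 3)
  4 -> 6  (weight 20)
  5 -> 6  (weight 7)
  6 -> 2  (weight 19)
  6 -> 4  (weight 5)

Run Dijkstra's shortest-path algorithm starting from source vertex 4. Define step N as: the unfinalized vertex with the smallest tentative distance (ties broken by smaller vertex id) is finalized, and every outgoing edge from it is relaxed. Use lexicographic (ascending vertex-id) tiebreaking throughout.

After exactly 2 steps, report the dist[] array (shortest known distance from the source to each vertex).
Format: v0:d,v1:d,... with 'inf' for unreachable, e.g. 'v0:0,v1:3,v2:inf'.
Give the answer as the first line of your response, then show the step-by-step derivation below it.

v0:inf,v1:inf,v2:3,v3:inf,v4:0,v5:inf,v6:20

step 1: dist = v0:inf,v1:inf,v2:3,v3:inf,v4:0,v5:inf,v6:20
step 2: dist = v0:inf,v1:inf,v2:3,v3:inf,v4:0,v5:inf,v6:20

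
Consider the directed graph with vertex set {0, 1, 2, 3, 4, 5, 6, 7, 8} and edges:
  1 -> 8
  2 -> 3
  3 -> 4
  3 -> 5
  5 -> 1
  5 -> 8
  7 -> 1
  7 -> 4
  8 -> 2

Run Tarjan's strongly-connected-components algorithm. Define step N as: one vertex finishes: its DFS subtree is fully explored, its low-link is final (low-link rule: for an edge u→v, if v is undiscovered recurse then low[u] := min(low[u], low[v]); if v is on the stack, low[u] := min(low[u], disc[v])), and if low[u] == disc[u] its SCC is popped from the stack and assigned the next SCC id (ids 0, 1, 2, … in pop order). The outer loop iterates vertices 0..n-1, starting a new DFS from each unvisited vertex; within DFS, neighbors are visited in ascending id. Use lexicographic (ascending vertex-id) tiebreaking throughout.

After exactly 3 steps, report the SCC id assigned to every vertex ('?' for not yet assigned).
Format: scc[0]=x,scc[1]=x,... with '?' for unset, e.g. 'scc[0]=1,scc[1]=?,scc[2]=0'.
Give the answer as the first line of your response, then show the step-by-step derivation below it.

scc[0]=0,scc[1]=?,scc[2]=?,scc[3]=?,scc[4]=1,scc[5]=?,scc[6]=?,scc[7]=?,scc[8]=?

step 1: low=(low[0]=0,low[1]=?,low[2]=?,low[3]=?,low[4]=?,low[5]=?,low[6]=?,low[7]=?,low[8]=?); scc=(scc[0]=0,scc[1]=?,scc[2]=?,scc[3]=?,scc[4]=?,scc[5]=?,scc[6]=?,scc[7]=?,scc[8]=?)
step 2: low=(low[0]=0,low[1]=1,low[2]=3,low[3]=4,low[4]=5,low[5]=?,low[6]=?,low[7]=?,low[8]=2); scc=(scc[0]=0,scc[1]=?,scc[2]=?,scc[3]=?,scc[4]=1,scc[5]=?,scc[6]=?,scc[7]=?,scc[8]=?)
step 3: low=(low[0]=0,low[1]=1,low[2]=3,low[3]=4,low[4]=5,low[5]=1,low[6]=?,low[7]=?,low[8]=2); scc=(scc[0]=0,scc[1]=?,scc[2]=?,scc[3]=?,scc[4]=1,scc[5]=?,scc[6]=?,scc[7]=?,scc[8]=?)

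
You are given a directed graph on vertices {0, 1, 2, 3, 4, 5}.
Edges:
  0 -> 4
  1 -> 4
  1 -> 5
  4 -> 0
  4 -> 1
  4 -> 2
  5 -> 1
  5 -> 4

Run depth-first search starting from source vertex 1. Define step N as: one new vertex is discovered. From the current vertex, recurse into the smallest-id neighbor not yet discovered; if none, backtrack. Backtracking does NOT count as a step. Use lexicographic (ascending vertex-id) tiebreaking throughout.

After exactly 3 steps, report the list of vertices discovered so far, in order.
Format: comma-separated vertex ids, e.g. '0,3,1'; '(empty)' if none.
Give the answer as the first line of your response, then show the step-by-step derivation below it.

1,4,0

step 1: discover 1; path=1; order=1
step 2: discover 4; path=1>4; order=1,4
step 3: discover 0; path=1>4>0; order=1,4,0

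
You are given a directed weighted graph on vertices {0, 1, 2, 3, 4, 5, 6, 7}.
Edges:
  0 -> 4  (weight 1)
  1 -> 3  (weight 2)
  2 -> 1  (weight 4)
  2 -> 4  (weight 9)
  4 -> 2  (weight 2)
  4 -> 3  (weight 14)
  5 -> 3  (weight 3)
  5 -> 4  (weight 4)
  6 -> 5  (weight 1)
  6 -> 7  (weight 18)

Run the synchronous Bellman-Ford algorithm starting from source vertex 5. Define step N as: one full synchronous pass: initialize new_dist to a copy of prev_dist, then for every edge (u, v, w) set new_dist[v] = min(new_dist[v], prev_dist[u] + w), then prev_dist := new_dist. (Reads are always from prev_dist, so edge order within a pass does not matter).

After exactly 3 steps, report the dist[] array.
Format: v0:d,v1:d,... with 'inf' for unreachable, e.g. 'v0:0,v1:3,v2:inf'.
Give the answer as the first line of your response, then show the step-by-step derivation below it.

v0:inf,v1:10,v2:6,v3:3,v4:4,v5:0,v6:inf,v7:inf

step 1: dist = v0:inf,v1:inf,v2:inf,v3:3,v4:4,v5:0,v6:inf,v7:inf
step 2: dist = v0:inf,v1:inf,v2:6,v3:3,v4:4,v5:0,v6:inf,v7:inf
step 3: dist = v0:inf,v1:10,v2:6,v3:3,v4:4,v5:0,v6:inf,v7:inf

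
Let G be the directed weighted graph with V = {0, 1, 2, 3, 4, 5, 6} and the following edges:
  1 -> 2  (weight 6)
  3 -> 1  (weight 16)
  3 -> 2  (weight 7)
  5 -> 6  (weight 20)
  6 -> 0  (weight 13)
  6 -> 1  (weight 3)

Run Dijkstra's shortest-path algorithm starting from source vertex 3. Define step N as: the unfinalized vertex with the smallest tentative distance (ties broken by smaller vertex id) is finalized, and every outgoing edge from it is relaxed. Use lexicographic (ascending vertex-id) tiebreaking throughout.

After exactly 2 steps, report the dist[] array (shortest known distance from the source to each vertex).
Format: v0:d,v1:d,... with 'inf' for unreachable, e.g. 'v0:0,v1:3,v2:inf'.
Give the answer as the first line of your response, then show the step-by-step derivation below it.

v0:inf,v1:16,v2:7,v3:0,v4:inf,v5:inf,v6:inf

step 1: dist = v0:inf,v1:16,v2:7,v3:0,v4:inf,v5:inf,v6:inf
step 2: dist = v0:inf,v1:16,v2:7,v3:0,v4:inf,v5:inf,v6:inf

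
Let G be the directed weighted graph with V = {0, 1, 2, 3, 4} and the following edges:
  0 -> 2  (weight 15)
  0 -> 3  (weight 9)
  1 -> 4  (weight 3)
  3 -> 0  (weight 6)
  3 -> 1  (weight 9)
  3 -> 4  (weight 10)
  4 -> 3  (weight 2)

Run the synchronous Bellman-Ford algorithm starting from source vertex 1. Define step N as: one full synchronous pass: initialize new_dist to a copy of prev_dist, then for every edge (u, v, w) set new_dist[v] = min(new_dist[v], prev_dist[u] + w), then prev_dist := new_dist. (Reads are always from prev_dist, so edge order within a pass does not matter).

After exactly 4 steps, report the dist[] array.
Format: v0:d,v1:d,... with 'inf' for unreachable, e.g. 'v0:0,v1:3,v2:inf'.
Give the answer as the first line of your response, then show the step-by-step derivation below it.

v0:11,v1:0,v2:26,v3:5,v4:3

step 1: dist = v0:inf,v1:0,v2:inf,v3:inf,v4:3
step 2: dist = v0:inf,v1:0,v2:inf,v3:5,v4:3
step 3: dist = v0:11,v1:0,v2:inf,v3:5,v4:3
step 4: dist = v0:11,v1:0,v2:26,v3:5,v4:3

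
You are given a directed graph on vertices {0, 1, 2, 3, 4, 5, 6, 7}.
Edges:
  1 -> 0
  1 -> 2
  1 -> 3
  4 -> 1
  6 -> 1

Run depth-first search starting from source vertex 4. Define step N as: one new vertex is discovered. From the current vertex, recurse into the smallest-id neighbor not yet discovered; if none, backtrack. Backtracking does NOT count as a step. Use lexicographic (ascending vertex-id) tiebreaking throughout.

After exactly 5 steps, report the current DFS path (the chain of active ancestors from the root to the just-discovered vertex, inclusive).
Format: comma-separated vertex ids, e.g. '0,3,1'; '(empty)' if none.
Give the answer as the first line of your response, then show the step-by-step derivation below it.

4,1,3

step 1: discover 4; path=4; order=4
step 2: discover 1; path=4>1; order=4,1
step 3: discover 0; path=4>1>0; order=4,1,0
step 4: discover 2; path=4>1>2; order=4,1,0,2
step 5: discover 3; path=4>1>3; order=4,1,0,2,3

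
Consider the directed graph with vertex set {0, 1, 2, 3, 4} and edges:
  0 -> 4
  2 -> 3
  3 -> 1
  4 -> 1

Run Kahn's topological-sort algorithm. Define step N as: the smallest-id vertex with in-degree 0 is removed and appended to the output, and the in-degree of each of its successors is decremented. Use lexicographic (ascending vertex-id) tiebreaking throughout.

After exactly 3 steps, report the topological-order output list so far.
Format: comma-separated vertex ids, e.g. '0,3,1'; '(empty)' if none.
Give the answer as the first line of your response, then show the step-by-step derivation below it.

0,2,3

step 1: output 0; order=[0]; indeg=(0,2,0,1,0)
step 2: output 2; order=[0,2]; indeg=(0,2,0,0,0)
step 3: output 3; order=[0,2,3]; indeg=(0,1,0,0,0)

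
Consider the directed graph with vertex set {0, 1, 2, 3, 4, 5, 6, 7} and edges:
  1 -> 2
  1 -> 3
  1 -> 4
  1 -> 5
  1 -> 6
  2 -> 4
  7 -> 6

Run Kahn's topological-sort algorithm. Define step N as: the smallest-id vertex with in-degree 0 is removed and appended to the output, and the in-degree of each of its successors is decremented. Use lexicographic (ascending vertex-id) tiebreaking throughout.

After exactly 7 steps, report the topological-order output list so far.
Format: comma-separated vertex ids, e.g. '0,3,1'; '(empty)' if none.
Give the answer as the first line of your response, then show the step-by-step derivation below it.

0,1,2,3,4,5,7

step 1: output 0; order=[0]; indeg=(0,0,1,1,2,1,2,0)
step 2: output 1; order=[0,1]; indeg=(0,0,0,0,1,0,1,0)
step 3: output 2; order=[0,1,2]; indeg=(0,0,0,0,0,0,1,0)
step 4: output 3; order=[0,1,2,3]; indeg=(0,0,0,0,0,0,1,0)
step 5: output 4; order=[0,1,2,3,4]; indeg=(0,0,0,0,0,0,1,0)
step 6: output 5; order=[0,1,2,3,4,5]; indeg=(0,0,0,0,0,0,1,0)
step 7: output 7; order=[0,1,2,3,4,5,7]; indeg=(0,0,0,0,0,0,0,0)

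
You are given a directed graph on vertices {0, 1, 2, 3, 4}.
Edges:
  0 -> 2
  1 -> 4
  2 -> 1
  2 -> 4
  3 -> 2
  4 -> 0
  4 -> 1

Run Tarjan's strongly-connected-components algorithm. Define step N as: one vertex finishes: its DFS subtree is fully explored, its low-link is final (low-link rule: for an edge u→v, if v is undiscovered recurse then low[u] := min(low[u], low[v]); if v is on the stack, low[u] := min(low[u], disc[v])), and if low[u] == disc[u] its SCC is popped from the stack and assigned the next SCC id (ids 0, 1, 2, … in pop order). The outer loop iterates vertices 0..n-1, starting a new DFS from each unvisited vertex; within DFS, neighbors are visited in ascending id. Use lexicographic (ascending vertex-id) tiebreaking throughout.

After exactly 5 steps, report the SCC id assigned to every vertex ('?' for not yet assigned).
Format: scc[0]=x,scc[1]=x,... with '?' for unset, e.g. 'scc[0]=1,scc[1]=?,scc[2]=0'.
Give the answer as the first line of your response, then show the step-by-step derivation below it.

scc[0]=0,scc[1]=0,scc[2]=0,scc[3]=1,scc[4]=0

step 1: low=(low[0]=0,low[1]=2,low[2]=1,low[3]=?,low[4]=0); scc=(scc[0]=?,scc[1]=?,scc[2]=?,scc[3]=?,scc[4]=?)
step 2: low=(low[0]=0,low[1]=0,low[2]=1,low[3]=?,low[4]=0); scc=(scc[0]=?,scc[1]=?,scc[2]=?,scc[3]=?,scc[4]=?)
step 3: low=(low[0]=0,low[1]=0,low[2]=0,low[3]=?,low[4]=0); scc=(scc[0]=?,scc[1]=?,scc[2]=?,scc[3]=?,scc[4]=?)
step 4: low=(low[0]=0,low[1]=0,low[2]=0,low[3]=?,low[4]=0); scc=(scc[0]=0,scc[1]=0,scc[2]=0,scc[3]=?,scc[4]=0)
step 5: low=(low[0]=0,low[1]=0,low[2]=0,low[3]=4,low[4]=0); scc=(scc[0]=0,scc[1]=0,scc[2]=0,scc[3]=1,scc[4]=0)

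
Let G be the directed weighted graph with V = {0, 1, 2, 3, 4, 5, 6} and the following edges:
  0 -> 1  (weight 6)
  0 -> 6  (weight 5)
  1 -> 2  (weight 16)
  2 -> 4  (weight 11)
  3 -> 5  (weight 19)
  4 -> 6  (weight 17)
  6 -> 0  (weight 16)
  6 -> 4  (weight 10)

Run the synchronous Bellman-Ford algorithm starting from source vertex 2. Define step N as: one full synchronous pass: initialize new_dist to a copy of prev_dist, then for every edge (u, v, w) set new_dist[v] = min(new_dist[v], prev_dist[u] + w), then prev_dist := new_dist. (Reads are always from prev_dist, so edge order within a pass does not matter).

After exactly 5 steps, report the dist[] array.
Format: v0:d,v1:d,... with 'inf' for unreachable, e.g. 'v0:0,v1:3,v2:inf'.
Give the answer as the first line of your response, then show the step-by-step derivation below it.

v0:44,v1:50,v2:0,v3:inf,v4:11,v5:inf,v6:28

step 1: dist = v0:inf,v1:inf,v2:0,v3:inf,v4:11,v5:inf,v6:inf
step 2: dist = v0:inf,v1:inf,v2:0,v3:inf,v4:11,v5:inf,v6:28
step 3: dist = v0:44,v1:inf,v2:0,v3:inf,v4:11,v5:inf,v6:28
step 4: dist = v0:44,v1:50,v2:0,v3:inf,v4:11,v5:inf,v6:28
step 5: dist = v0:44,v1:50,v2:0,v3:inf,v4:11,v5:inf,v6:28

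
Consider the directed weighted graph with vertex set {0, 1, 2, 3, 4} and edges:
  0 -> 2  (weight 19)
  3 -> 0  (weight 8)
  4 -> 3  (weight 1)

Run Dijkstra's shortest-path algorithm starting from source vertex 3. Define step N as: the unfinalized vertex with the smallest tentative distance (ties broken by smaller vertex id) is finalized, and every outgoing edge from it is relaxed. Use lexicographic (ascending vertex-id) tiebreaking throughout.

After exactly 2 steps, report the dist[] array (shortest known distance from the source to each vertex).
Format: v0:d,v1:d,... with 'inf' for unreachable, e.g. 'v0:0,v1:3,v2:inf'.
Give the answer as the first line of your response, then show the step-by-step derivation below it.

v0:8,v1:inf,v2:27,v3:0,v4:inf

step 1: dist = v0:8,v1:inf,v2:inf,v3:0,v4:inf
step 2: dist = v0:8,v1:inf,v2:27,v3:0,v4:inf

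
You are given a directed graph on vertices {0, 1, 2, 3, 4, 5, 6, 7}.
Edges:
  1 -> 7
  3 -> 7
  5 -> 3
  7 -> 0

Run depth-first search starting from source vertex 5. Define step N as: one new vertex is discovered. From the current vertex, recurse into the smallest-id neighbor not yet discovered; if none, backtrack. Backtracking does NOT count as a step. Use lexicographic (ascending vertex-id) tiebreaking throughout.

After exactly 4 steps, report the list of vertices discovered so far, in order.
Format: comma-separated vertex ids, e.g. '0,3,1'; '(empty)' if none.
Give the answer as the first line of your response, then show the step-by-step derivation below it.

5,3,7,0

step 1: discover 5; path=5; order=5
step 2: discover 3; path=5>3; order=5,3
step 3: discover 7; path=5>3>7; order=5,3,7
step 4: discover 0; path=5>3>7>0; order=5,3,7,0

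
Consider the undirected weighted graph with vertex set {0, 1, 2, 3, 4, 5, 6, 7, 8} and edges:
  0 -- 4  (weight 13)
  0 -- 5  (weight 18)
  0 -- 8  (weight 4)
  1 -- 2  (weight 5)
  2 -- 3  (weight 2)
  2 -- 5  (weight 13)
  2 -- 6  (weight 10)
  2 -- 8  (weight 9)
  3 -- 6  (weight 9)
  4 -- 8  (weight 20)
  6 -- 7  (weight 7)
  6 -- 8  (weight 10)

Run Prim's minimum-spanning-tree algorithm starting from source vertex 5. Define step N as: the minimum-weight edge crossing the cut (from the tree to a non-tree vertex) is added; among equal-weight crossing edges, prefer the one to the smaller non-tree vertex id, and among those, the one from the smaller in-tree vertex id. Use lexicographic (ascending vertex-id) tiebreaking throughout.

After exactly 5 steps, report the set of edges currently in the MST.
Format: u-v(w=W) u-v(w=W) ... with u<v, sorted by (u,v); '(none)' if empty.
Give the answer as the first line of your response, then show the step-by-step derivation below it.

1-2(w=5) 2-3(w=2) 2-5(w=13) 3-6(w=9) 6-7(w=7)

step 1: add edge 2-5 (w=13); MST = {2-5(w=13)}
step 2: add edge 2-3 (w=2); MST = {2-3(w=2) 2-5(w=13)}
step 3: add edge 1-2 (w=5); MST = {1-2(w=5) 2-3(w=2) 2-5(w=13)}
step 4: add edge 3-6 (w=9); MST = {1-2(w=5) 2-3(w=2) 2-5(w=13) 3-6(w=9)}
step 5: add edge 6-7 (w=7); MST = {1-2(w=5) 2-3(w=2) 2-5(w=13) 3-6(w=9) 6-7(w=7)}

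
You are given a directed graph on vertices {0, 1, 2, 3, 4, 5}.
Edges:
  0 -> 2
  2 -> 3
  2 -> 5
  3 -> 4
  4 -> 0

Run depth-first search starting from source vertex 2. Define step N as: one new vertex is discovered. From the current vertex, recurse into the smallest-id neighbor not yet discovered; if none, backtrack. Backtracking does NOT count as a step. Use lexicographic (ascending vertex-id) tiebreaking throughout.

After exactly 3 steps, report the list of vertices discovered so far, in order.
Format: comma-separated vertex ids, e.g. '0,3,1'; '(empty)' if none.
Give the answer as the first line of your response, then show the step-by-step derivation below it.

2,3,4

step 1: discover 2; path=2; order=2
step 2: discover 3; path=2>3; order=2,3
step 3: discover 4; path=2>3>4; order=2,3,4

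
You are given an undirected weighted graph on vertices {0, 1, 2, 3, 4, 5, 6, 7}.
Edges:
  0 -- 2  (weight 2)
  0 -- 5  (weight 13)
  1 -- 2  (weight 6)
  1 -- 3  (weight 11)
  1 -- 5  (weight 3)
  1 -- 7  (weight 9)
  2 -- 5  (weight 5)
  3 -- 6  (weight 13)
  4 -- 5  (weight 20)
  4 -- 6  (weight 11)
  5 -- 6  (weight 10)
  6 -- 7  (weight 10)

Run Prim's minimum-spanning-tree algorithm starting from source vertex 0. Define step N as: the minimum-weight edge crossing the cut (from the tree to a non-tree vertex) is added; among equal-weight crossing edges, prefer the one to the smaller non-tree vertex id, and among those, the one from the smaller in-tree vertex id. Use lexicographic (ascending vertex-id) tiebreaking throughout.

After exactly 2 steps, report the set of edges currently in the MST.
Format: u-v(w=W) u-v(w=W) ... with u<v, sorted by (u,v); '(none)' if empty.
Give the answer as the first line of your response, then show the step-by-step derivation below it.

0-2(w=2) 2-5(w=5)

step 1: add edge 0-2 (w=2); MST = {0-2(w=2)}
step 2: add edge 2-5 (w=5); MST = {0-2(w=2) 2-5(w=5)}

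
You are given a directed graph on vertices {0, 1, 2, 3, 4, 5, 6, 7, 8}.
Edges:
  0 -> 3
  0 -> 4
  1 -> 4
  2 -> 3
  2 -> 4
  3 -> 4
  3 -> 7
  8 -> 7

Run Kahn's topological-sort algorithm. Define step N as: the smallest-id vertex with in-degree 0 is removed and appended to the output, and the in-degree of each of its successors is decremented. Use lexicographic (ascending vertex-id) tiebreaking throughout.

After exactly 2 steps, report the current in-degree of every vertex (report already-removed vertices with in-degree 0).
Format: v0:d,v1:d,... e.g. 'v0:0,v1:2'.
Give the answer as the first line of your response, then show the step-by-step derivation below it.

v0:0,v1:0,v2:0,v3:1,v4:2,v5:0,v6:0,v7:2,v8:0

step 1: output 0; order=[0]; indeg=(0,0,0,1,3,0,0,2,0)
step 2: output 1; order=[0,1]; indeg=(0,0,0,1,2,0,0,2,0)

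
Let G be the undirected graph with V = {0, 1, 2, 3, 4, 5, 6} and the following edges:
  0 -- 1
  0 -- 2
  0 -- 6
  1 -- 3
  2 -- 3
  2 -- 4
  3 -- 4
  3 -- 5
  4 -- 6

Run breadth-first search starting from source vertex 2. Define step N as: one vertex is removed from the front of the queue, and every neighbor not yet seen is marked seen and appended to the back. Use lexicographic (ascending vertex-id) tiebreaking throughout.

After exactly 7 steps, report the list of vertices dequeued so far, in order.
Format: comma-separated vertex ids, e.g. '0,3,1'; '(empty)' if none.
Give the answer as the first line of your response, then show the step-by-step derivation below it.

2,0,3,4,1,6,5

step 1: dequeue 2; queue=[0,3,4]; order=2
step 2: dequeue 0; queue=[3,4,1,6]; order=2,0
step 3: dequeue 3; queue=[4,1,6,5]; order=2,0,3
step 4: dequeue 4; queue=[1,6,5]; order=2,0,3,4
step 5: dequeue 1; queue=[6,5]; order=2,0,3,4,1
step 6: dequeue 6; queue=[5]; order=2,0,3,4,1,6
step 7: dequeue 5; queue=[(empty)]; order=2,0,3,4,1,6,5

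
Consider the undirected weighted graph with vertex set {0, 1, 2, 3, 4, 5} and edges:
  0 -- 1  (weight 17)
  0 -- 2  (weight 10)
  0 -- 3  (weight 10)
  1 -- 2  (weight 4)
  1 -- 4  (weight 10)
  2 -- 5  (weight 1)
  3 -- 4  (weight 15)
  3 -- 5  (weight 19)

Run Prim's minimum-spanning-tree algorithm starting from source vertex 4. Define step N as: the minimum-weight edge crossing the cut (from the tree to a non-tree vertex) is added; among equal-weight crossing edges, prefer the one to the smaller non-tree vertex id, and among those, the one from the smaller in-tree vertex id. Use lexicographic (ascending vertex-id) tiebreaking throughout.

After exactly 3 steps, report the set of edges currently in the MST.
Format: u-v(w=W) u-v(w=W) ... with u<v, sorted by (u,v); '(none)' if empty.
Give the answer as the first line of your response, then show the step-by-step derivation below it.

1-2(w=4) 1-4(w=10) 2-5(w=1)

step 1: add edge 1-4 (w=10); MST = {1-4(w=10)}
step 2: add edge 1-2 (w=4); MST = {1-2(w=4) 1-4(w=10)}
step 3: add edge 2-5 (w=1); MST = {1-2(w=4) 1-4(w=10) 2-5(w=1)}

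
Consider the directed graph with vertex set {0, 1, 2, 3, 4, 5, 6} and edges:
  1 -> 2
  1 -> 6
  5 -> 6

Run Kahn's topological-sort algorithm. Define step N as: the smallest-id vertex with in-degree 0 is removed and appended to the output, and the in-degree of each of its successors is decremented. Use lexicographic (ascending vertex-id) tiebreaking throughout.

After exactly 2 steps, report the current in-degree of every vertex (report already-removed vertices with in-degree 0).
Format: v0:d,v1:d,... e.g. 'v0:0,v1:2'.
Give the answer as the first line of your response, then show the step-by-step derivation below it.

v0:0,v1:0,v2:0,v3:0,v4:0,v5:0,v6:1

step 1: output 0; order=[0]; indeg=(0,0,1,0,0,0,2)
step 2: output 1; order=[0,1]; indeg=(0,0,0,0,0,0,1)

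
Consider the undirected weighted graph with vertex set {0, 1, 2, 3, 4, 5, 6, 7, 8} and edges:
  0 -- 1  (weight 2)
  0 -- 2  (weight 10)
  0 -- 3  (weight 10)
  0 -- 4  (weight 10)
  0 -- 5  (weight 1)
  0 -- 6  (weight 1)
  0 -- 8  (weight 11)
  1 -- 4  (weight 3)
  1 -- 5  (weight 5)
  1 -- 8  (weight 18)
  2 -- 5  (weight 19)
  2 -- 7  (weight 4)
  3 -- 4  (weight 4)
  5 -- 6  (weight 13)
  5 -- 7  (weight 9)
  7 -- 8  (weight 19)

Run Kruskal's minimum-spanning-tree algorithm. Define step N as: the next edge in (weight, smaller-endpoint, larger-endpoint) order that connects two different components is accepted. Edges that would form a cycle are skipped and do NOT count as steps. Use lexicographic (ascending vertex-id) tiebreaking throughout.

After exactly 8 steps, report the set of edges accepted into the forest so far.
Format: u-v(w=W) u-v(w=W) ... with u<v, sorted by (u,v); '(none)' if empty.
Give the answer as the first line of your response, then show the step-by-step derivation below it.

0-1(w=2) 0-5(w=1) 0-6(w=1) 0-8(w=11) 1-4(w=3) 2-7(w=4) 3-4(w=4) 5-7(w=9)

step 1: add edge 0-5 (w=1); MST = {0-5(w=1)}
step 2: add edge 0-6 (w=1); MST = {0-5(w=1) 0-6(w=1)}
step 3: add edge 0-1 (w=2); MST = {0-1(w=2) 0-5(w=1) 0-6(w=1)}
step 4: add edge 1-4 (w=3); MST = {0-1(w=2) 0-5(w=1) 0-6(w=1) 1-4(w=3)}
step 5: add edge 2-7 (w=4); MST = {0-1(w=2) 0-5(w=1) 0-6(w=1) 1-4(w=3) 2-7(w=4)}
step 6: add edge 3-4 (w=4); MST = {0-1(w=2) 0-5(w=1) 0-6(w=1) 1-4(w=3) 2-7(w=4) 3-4(w=4)}
step 7: add edge 5-7 (w=9); MST = {0-1(w=2) 0-5(w=1) 0-6(w=1) 1-4(w=3) 2-7(w=4) 3-4(w=4) 5-7(w=9)}
step 8: add edge 0-8 (w=11); MST = {0-1(w=2) 0-5(w=1) 0-6(w=1) 0-8(w=11) 1-4(w=3) 2-7(w=4) 3-4(w=4) 5-7(w=9)}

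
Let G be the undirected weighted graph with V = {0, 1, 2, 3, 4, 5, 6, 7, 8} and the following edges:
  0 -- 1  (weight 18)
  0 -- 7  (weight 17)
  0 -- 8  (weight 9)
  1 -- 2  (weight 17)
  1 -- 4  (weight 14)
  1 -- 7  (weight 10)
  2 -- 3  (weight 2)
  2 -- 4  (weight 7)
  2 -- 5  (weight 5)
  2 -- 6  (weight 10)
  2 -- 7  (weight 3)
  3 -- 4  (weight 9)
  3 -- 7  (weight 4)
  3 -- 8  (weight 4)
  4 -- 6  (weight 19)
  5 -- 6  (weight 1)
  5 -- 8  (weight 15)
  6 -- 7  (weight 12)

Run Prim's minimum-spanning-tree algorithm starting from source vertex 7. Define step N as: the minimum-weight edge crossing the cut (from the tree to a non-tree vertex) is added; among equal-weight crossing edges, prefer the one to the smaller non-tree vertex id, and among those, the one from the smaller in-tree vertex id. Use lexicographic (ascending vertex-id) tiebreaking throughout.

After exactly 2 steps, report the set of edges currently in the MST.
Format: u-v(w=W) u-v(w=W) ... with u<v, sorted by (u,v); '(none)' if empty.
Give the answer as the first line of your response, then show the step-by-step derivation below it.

2-3(w=2) 2-7(w=3)

step 1: add edge 2-7 (w=3); MST = {2-7(w=3)}
step 2: add edge 2-3 (w=2); MST = {2-3(w=2) 2-7(w=3)}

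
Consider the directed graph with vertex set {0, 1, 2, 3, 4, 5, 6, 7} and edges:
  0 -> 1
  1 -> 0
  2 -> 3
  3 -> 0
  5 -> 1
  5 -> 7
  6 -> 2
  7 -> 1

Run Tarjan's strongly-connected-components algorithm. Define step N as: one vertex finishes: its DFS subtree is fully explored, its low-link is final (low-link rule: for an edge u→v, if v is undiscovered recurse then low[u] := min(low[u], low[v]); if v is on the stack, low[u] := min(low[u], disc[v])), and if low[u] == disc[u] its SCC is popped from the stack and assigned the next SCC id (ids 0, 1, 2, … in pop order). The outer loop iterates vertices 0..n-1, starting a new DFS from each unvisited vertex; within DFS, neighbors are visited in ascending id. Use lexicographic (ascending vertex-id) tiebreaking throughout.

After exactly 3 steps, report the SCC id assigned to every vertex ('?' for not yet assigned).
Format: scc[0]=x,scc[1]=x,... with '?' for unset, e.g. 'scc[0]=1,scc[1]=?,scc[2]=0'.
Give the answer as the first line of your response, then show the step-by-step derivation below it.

scc[0]=0,scc[1]=0,scc[2]=?,scc[3]=1,scc[4]=?,scc[5]=?,scc[6]=?,scc[7]=?

step 1: low=(low[0]=0,low[1]=0,low[2]=?,low[3]=?,low[4]=?,low[5]=?,low[6]=?,low[7]=?); scc=(scc[0]=?,scc[1]=?,scc[2]=?,scc[3]=?,scc[4]=?,scc[5]=?,scc[6]=?,scc[7]=?)
step 2: low=(low[0]=0,low[1]=0,low[2]=?,low[3]=?,low[4]=?,low[5]=?,low[6]=?,low[7]=?); scc=(scc[0]=0,scc[1]=0,scc[2]=?,scc[3]=?,scc[4]=?,scc[5]=?,scc[6]=?,scc[7]=?)
step 3: low=(low[0]=0,low[1]=0,low[2]=2,low[3]=3,low[4]=?,low[5]=?,low[6]=?,low[7]=?); scc=(scc[0]=0,scc[1]=0,scc[2]=?,scc[3]=1,scc[4]=?,scc[5]=?,scc[6]=?,scc[7]=?)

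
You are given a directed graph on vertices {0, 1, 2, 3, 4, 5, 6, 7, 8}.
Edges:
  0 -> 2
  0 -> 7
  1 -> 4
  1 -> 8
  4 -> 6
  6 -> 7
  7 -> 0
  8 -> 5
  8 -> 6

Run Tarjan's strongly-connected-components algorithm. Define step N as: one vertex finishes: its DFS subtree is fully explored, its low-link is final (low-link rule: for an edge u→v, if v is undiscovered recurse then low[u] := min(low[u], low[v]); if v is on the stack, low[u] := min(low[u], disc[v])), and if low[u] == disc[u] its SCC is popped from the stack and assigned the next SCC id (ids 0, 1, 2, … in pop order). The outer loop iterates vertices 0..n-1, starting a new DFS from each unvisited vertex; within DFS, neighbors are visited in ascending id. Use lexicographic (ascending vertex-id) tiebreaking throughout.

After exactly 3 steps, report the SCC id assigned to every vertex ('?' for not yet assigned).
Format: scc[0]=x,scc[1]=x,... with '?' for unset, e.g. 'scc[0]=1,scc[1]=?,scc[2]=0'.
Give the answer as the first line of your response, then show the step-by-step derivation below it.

scc[0]=1,scc[1]=?,scc[2]=0,scc[3]=?,scc[4]=?,scc[5]=?,scc[6]=?,scc[7]=1,scc[8]=?

step 1: low=(low[0]=0,low[1]=?,low[2]=1,low[3]=?,low[4]=?,low[5]=?,low[6]=?,low[7]=?,low[8]=?); scc=(scc[0]=?,scc[1]=?,scc[2]=0,scc[3]=?,scc[4]=?,scc[5]=?,scc[6]=?,scc[7]=?,scc[8]=?)
step 2: low=(low[0]=0,low[1]=?,low[2]=1,low[3]=?,low[4]=?,low[5]=?,low[6]=?,low[7]=0,low[8]=?); scc=(scc[0]=?,scc[1]=?,scc[2]=0,scc[3]=?,scc[4]=?,scc[5]=?,scc[6]=?,scc[7]=?,scc[8]=?)
step 3: low=(low[0]=0,low[1]=?,low[2]=1,low[3]=?,low[4]=?,low[5]=?,low[6]=?,low[7]=0,low[8]=?); scc=(scc[0]=1,scc[1]=?,scc[2]=0,scc[3]=?,scc[4]=?,scc[5]=?,scc[6]=?,scc[7]=1,scc[8]=?)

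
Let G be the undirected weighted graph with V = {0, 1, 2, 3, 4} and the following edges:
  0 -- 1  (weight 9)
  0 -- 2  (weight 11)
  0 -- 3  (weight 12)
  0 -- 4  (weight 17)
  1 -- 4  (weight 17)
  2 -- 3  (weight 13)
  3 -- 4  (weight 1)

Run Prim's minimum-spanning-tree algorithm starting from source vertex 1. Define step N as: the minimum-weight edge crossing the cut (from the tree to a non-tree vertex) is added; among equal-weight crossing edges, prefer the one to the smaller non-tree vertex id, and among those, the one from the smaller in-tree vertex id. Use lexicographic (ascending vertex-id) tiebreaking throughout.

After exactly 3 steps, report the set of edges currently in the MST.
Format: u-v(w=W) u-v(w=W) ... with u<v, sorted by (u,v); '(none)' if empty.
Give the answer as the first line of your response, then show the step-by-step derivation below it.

0-1(w=9) 0-2(w=11) 0-3(w=12)

step 1: add edge 0-1 (w=9); MST = {0-1(w=9)}
step 2: add edge 0-2 (w=11); MST = {0-1(w=9) 0-2(w=11)}
step 3: add edge 0-3 (w=12); MST = {0-1(w=9) 0-2(w=11) 0-3(w=12)}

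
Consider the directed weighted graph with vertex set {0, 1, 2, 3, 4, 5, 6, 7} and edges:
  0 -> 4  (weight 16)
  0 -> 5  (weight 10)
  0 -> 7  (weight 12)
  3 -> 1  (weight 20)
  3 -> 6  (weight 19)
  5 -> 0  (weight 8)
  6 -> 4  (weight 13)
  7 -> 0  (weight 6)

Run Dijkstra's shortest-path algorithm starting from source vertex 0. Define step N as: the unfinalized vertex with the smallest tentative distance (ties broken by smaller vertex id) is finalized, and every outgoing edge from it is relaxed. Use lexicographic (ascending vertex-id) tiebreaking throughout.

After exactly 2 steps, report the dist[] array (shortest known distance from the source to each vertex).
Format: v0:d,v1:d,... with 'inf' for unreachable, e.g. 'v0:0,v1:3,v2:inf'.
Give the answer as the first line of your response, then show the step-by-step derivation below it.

v0:0,v1:inf,v2:inf,v3:inf,v4:16,v5:10,v6:inf,v7:12

step 1: dist = v0:0,v1:inf,v2:inf,v3:inf,v4:16,v5:10,v6:inf,v7:12
step 2: dist = v0:0,v1:inf,v2:inf,v3:inf,v4:16,v5:10,v6:inf,v7:12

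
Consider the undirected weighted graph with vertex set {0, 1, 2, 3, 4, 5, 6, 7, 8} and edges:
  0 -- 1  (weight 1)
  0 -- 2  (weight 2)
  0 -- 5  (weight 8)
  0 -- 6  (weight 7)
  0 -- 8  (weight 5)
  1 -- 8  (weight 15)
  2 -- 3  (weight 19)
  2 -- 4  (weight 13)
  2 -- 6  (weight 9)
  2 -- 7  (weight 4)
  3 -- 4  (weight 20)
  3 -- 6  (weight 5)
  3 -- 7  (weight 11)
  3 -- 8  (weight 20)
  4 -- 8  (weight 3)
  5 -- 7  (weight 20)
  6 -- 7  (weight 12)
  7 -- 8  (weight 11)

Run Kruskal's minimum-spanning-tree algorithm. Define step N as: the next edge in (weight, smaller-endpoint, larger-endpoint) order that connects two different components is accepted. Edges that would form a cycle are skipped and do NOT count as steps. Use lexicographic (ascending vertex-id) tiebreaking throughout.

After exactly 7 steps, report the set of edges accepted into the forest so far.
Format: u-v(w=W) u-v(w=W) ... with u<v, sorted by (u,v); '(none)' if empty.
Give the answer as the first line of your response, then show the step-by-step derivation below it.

0-1(w=1) 0-2(w=2) 0-6(w=7) 0-8(w=5) 2-7(w=4) 3-6(w=5) 4-8(w=3)

step 1: add edge 0-1 (w=1); MST = {0-1(w=1)}
step 2: add edge 0-2 (w=2); MST = {0-1(w=1) 0-2(w=2)}
step 3: add edge 4-8 (w=3); MST = {0-1(w=1) 0-2(w=2) 4-8(w=3)}
step 4: add edge 2-7 (w=4); MST = {0-1(w=1) 0-2(w=2) 2-7(w=4) 4-8(w=3)}
step 5: add edge 0-8 (w=5); MST = {0-1(w=1) 0-2(w=2) 0-8(w=5) 2-7(w=4) 4-8(w=3)}
step 6: add edge 3-6 (w=5); MST = {0-1(w=1) 0-2(w=2) 0-8(w=5) 2-7(w=4) 3-6(w=5) 4-8(w=3)}
step 7: add edge 0-6 (w=7); MST = {0-1(w=1) 0-2(w=2) 0-6(w=7) 0-8(w=5) 2-7(w=4) 3-6(w=5) 4-8(w=3)}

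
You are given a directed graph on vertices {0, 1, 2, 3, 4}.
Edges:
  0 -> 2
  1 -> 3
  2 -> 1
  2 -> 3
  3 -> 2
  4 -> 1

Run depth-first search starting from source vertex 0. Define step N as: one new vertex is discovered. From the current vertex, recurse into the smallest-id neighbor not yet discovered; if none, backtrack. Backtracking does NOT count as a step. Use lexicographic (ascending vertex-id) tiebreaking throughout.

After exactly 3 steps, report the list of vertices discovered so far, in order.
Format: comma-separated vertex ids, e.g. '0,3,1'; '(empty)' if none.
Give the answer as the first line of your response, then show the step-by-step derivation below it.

0,2,1

step 1: discover 0; path=0; order=0
step 2: discover 2; path=0>2; order=0,2
step 3: discover 1; path=0>2>1; order=0,2,1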